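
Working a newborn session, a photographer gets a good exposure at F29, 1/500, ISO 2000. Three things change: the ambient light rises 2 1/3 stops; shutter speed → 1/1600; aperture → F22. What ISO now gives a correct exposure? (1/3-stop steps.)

ISO 800

Scene light: 2 1/3 stops brighter.
Shutter speed: 1/500 → 1/640 → 1/800 → 1/1000 → 1/1250 → 1/1600 — 1 2/3 stops shorter (darker).
Aperture: f/29 → f/25 → f/22 — 2/3 stop opened up (brighter).
Net so far: 1 1/3 stops brighter. ISO: 2000 → 1600 → 1250 → 1000 → 800.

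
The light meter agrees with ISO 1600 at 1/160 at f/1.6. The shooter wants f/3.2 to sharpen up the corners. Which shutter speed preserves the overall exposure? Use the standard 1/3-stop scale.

Aperture: f/1.6 → f/1.8 → f/2 → f/2.2 → f/2.5 → f/2.8 → f/3.2 — 2 stops stopped down (darker).
Need 2 stops brighter from the shutter speed: 1/160 → 1/125 → 1/100 → 1/80 → 1/60 → 1/50 → 1/40.

1/40s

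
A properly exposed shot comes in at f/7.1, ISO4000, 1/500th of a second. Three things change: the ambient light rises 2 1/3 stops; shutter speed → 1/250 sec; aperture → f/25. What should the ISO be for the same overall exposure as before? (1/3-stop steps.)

Scene light: 2 1/3 stops brighter.
Shutter speed: 1/500 → 1/400 → 1/320 → 1/250 — 1 stop longer (brighter).
Aperture: f/7.1 → f/8 → f/9 → f/10 → f/11 → f/13 → f/14 → f/16 → f/18 → f/20 → f/22 → f/25 — 3 2/3 stops smaller aperture (darker).
Net so far: 1/3 stop darker. ISO: 4000 → 5000.

ISO 5000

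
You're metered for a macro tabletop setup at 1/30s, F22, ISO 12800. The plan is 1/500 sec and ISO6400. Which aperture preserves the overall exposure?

f/4

Shutter speed: 1/30 → 1/60 → 1/125 → 1/250 → 1/500 — 4 stops faster (darker).
ISO: 12800 → 6400 — 1 stop dropped (darker).
Net change so far: 5 stops darker. Offset with the aperture: f/22 → f/16 → f/11 → f/8 → f/5.6 → f/4.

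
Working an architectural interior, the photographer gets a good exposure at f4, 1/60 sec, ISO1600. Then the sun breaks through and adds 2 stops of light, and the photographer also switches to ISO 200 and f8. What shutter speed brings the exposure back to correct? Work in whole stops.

1/8s

Scene light: 2 stops brighter.
ISO: 1600 → 800 → 400 → 200 — 3 stops lower (darker).
Aperture: f/4 → f/5.6 → f/8 — 2 stops stopped down (darker).
Net so far: 3 stops darker. Shutter speed: 1/60 → 1/30 → 1/15 → 1/8.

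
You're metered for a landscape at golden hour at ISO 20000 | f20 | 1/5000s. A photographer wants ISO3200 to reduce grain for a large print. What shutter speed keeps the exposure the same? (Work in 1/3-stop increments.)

ISO: 20000 → 16000 → 12800 → 10000 → 8000 → 6400 → 5000 → 4000 → 3200 — 2 2/3 stops dropped (darker).
Need 2 2/3 stops brighter from the shutter speed: 1/5000 → 1/4000 → 1/3200 → 1/2500 → 1/2000 → 1/1600 → 1/1250 → 1/1000 → 1/800.

1/800s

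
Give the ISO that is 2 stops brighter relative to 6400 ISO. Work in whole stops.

ISO 25600

ISO: 6400 → 12800 → 25600 — 2 stops higher (brighter).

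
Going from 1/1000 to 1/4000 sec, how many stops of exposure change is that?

2 stops

1/1000 → 1/2000 → 1/4000 — count the steps: 2 stops.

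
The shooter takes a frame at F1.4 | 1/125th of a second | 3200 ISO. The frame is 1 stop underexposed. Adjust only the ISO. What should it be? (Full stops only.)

ISO 6400

Underexposed by 1 stop → need 1 stop brighter.
ISO: 3200 → 6400.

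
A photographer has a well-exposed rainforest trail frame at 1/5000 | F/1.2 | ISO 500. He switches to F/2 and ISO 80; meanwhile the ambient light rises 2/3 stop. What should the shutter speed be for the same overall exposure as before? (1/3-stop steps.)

1/500s

Scene light: 2/3 stop brighter.
Aperture: f/1.2 → f/1.4 → f/1.6 → f/1.8 → f/2 — 1 1/3 stops narrower (darker).
ISO: 500 → 400 → 320 → 250 → 200 → 160 → 125 → 100 → 80 — 2 2/3 stops dropped (darker).
Net so far: 3 1/3 stops darker. Shutter speed: 1/5000 → 1/4000 → 1/3200 → 1/2500 → 1/2000 → 1/1600 → 1/1250 → 1/1000 → 1/800 → 1/640 → 1/500.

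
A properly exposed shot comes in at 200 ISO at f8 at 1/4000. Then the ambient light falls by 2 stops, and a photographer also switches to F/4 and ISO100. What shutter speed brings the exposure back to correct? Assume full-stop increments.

1/2000s

Scene light: 2 stops darker.
Aperture: f/8 → f/5.6 → f/4 — 2 stops opened up (brighter).
ISO: 200 → 100 — 1 stop dropped (darker).
Net so far: 1 stop darker. Shutter speed: 1/4000 → 1/2000.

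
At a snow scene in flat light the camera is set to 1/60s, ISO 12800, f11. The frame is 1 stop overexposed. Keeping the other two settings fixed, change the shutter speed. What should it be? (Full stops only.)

Overexposed by 1 stop → need 1 stop darker.
Shutter speed: 1/60 → 1/125.

1/125s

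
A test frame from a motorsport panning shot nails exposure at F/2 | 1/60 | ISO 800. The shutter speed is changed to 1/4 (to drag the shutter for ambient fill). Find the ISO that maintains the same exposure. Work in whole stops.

ISO 50

Shutter speed: 1/60 → 1/30 → 1/15 → 1/8 → 1/4 — 4 stops longer (brighter).
Need 4 stops darker from the ISO: 800 → 400 → 200 → 100 → 50.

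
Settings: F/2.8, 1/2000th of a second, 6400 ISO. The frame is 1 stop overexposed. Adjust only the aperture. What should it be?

Overexposed by 1 stop → need 1 stop darker.
Aperture: f/2.8 → f/4.

f/4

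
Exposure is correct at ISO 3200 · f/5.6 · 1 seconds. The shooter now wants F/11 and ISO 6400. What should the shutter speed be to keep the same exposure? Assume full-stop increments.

2 s

Aperture: f/5.6 → f/8 → f/11 — 2 stops stopped down (darker).
ISO: 3200 → 6400 — 1 stop higher (brighter).
Net change so far: 1 stop darker. Offset with the shutter speed: 1 → 2.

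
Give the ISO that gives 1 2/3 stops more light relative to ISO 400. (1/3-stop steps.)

ISO 1250

ISO: 400 → 500 → 640 → 800 → 1000 → 1250 — 1 2/3 stops raised (brighter).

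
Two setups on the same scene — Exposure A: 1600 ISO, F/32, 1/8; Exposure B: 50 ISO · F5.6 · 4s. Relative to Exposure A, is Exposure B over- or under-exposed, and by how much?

Aperture: f/32 → f/22 → f/16 → f/11 → f/8 → f/5.6 — 5 stops opened up (brighter).
Shutter speed: 1/8 → 1/4 → 1/2 → 1 → 2 → 4 — 5 stops slower (brighter).
ISO: 1600 → 800 → 400 → 200 → 100 → 50 — 5 stops lower (darker).
Net: +5 +5 −5 = +5 stops.

5 stops brighter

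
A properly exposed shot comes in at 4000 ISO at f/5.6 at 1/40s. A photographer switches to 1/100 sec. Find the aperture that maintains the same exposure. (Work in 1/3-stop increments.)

Shutter speed: 1/40 → 1/50 → 1/60 → 1/80 → 1/100 — 1 1/3 stops faster (darker).
Need 1 1/3 stops brighter from the aperture: f/5.6 → f/5 → f/4.5 → f/4 → f/3.5.

f/3.5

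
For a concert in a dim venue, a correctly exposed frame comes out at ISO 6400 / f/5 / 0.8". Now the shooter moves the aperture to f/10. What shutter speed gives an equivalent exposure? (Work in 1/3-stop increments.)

3.2 s

Aperture: f/5 → f/5.6 → f/6.3 → f/7.1 → f/8 → f/9 → f/10 — 2 stops narrower (darker).
Need 2 stops brighter from the shutter speed: 0.8 → 1 → 1.3 → 1.6 → 2 → 2.5 → 3.2.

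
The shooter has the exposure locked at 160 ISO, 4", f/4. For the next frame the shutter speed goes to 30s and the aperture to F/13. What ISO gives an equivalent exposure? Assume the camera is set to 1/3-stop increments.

Shutter speed: 4 → 5 → 6 → 8 → 10 → 13 → 15 → 20 → 25 → 30 — 3 stops longer (brighter).
Aperture: f/4 → f/4.5 → f/5 → f/5.6 → f/6.3 → f/7.1 → f/8 → f/9 → f/10 → f/11 → f/13 — 3 1/3 stops narrower (darker).
Net change so far: 1/3 stop darker. Offset with the ISO: 160 → 200.

ISO 200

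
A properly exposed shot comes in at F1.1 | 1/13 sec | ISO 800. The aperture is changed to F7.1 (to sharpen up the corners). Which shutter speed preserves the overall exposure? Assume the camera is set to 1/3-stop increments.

Aperture: f/1.1 → f/1.2 → f/1.4 → f/1.6 → f/1.8 → f/2 → f/2.2 → f/2.5 → f/2.8 → f/3.2 → f/3.5 → f/4 → f/4.5 → f/5 → f/5.6 → f/6.3 → f/7.1 — 5 1/3 stops smaller aperture (darker).
Need 5 1/3 stops brighter from the shutter speed: 1/13 → 1/10 → 1/8 → 1/6 → 1/5 → 1/4 → 0.3 → 0.4 → 0.5 → 0.6 → 0.8 → 1 → 1.3 → 1.6 → 2 → 2.5 → 3.2.

3.2 s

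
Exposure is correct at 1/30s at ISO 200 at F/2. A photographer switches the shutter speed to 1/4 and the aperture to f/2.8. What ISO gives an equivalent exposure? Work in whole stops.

ISO 50

Shutter speed: 1/30 → 1/15 → 1/8 → 1/4 — 3 stops slower (brighter).
Aperture: f/2 → f/2.8 — 1 stop stopped down (darker).
Net change so far: 2 stops brighter. Offset with the ISO: 200 → 100 → 50.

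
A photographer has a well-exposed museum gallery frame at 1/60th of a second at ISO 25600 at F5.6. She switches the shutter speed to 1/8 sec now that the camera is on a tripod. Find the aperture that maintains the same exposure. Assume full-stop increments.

f/16

Shutter speed: 1/60 → 1/30 → 1/15 → 1/8 — 3 stops longer (brighter).
Need 3 stops darker from the aperture: f/5.6 → f/8 → f/11 → f/16.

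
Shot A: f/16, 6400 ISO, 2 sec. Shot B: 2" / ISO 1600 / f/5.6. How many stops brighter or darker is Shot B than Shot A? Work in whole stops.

Aperture: f/16 → f/11 → f/8 → f/5.6 — 3 stops larger aperture (brighter).
Shutter speed: unchanged.
ISO: 6400 → 3200 → 1600 — 2 stops dropped (darker).
Net: +3 −2 = +1 stop.

1 stop brighter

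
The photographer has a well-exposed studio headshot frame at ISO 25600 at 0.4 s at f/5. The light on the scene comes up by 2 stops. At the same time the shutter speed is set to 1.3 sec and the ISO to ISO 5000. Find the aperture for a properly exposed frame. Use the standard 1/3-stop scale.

Scene light: 2 stops brighter.
Shutter speed: 0.4 → 0.5 → 0.6 → 0.8 → 1 → 1.3 — 1 2/3 stops longer (brighter).
ISO: 25600 → 20000 → 16000 → 12800 → 10000 → 8000 → 6400 → 5000 — 2 1/3 stops dropped (darker).
Net so far: 1 1/3 stops brighter. Aperture: f/5 → f/5.6 → f/6.3 → f/7.1 → f/8.

f/8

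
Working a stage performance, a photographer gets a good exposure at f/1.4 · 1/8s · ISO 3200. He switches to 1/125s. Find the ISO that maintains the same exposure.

Shutter speed: 1/8 → 1/15 → 1/30 → 1/60 → 1/125 — 4 stops shorter (darker).
Need 4 stops brighter from the ISO: 3200 → 6400 → 12800 → 25600 → 51200.

ISO 51200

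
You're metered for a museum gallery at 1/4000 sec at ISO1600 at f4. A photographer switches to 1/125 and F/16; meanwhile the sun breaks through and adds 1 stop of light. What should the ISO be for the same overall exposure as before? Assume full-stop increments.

Scene light: 1 stop brighter.
Shutter speed: 1/4000 → 1/2000 → 1/1000 → 1/500 → 1/250 → 1/125 — 5 stops slower (brighter).
Aperture: f/4 → f/5.6 → f/8 → f/11 → f/16 — 4 stops narrower (darker).
Net so far: 2 stops brighter. ISO: 1600 → 800 → 400.

ISO 400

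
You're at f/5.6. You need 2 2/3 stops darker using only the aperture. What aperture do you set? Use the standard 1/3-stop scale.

Aperture: f/5.6 → f/6.3 → f/7.1 → f/8 → f/9 → f/10 → f/11 → f/13 → f/14 — 2 2/3 stops narrower (darker).

f/14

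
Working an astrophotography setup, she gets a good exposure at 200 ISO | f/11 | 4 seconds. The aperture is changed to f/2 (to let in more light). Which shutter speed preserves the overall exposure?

Aperture: f/11 → f/8 → f/5.6 → f/4 → f/2.8 → f/2 — 5 stops larger aperture (brighter).
Need 5 stops darker from the shutter speed: 4 → 2 → 1 → 1/2 → 1/4 → 1/8.

1/8s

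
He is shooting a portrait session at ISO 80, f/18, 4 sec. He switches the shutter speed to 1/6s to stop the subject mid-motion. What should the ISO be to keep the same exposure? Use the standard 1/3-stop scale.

ISO 2000

Shutter speed: 4 → 3.2 → 2.5 → 2 → 1.6 → 1.3 → 1 → 0.8 → 0.6 → 0.5 → 0.4 → 0.3 → 1/4 → 1/5 → 1/6 — 4 2/3 stops faster (darker).
Need 4 2/3 stops brighter from the ISO: 80 → 100 → 125 → 160 → 200 → 250 → 320 → 400 → 500 → 640 → 800 → 1000 → 1250 → 1600 → 2000.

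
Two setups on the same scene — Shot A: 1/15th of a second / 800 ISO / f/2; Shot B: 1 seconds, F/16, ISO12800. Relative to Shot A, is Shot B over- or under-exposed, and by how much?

2 stops brighter

Aperture: f/2 → f/2.8 → f/4 → f/5.6 → f/8 → f/11 → f/16 — 6 stops narrower (darker).
Shutter speed: 1/15 → 1/8 → 1/4 → 1/2 → 1 — 4 stops slower (brighter).
ISO: 800 → 1600 → 3200 → 6400 → 12800 — 4 stops higher (brighter).
Net: −6 +4 +4 = +2 stops.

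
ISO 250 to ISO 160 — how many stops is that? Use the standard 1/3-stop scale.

250 → 200 → 160 — count the steps: 2 third-stops = 2/3 stop.

2/3 stop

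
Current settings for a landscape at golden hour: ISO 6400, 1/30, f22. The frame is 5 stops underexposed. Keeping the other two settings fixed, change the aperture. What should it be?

f/4

Underexposed by 5 stops → need 5 stops brighter.
Aperture: f/22 → f/16 → f/11 → f/8 → f/5.6 → f/4.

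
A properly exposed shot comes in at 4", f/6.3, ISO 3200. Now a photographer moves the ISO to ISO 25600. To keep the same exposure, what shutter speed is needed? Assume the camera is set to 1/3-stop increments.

0.5 s

ISO: 3200 → 4000 → 5000 → 6400 → 8000 → 10000 → 12800 → 16000 → 20000 → 25600 — 3 stops higher (brighter).
Need 3 stops darker from the shutter speed: 4 → 3.2 → 2.5 → 2 → 1.6 → 1.3 → 1 → 0.8 → 0.6 → 0.5.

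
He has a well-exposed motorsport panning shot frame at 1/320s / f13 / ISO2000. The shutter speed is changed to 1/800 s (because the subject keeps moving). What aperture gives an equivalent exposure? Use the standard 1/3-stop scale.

Shutter speed: 1/320 → 1/400 → 1/500 → 1/640 → 1/800 — 1 1/3 stops shorter (darker).
Need 1 1/3 stops brighter from the aperture: f/13 → f/11 → f/10 → f/9 → f/8.

f/8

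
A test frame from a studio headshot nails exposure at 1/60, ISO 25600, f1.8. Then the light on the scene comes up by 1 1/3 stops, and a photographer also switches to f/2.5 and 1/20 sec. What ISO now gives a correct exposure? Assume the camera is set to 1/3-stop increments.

ISO 6400

Scene light: 1 1/3 stops brighter.
Aperture: f/1.8 → f/2 → f/2.2 → f/2.5 — 1 stop smaller aperture (darker).
Shutter speed: 1/60 → 1/50 → 1/40 → 1/30 → 1/25 → 1/20 — 1 2/3 stops slower (brighter).
Net so far: 2 stops brighter. ISO: 25600 → 20000 → 16000 → 12800 → 10000 → 8000 → 6400.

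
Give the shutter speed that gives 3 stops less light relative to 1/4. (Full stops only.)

1/30s

Shutter speed: 1/4 → 1/8 → 1/15 → 1/30 — 3 stops shorter (darker).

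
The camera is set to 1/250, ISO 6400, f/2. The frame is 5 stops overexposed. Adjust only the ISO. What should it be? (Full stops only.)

ISO 200

Overexposed by 5 stops → need 5 stops darker.
ISO: 6400 → 3200 → 1600 → 800 → 400 → 200.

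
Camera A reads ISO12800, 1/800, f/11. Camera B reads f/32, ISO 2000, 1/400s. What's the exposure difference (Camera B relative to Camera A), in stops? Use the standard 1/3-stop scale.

Aperture: f/11 → f/13 → f/14 → f/16 → f/18 → f/20 → f/22 → f/25 → f/29 → f/32 — 3 stops narrower (darker).
Shutter speed: 1/800 → 1/640 → 1/500 → 1/400 — 1 stop slower (brighter).
ISO: 12800 → 10000 → 8000 → 6400 → 5000 → 4000 → 3200 → 2500 → 2000 — 2 2/3 stops dropped (darker).
Net: −3 +1 −2 2/3 = −4 2/3 stops.

4 2/3 stops darker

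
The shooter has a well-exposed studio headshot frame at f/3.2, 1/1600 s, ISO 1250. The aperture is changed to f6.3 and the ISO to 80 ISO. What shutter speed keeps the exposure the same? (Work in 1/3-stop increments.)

Aperture: f/3.2 → f/3.5 → f/4 → f/4.5 → f/5 → f/5.6 → f/6.3 — 2 stops stopped down (darker).
ISO: 1250 → 1000 → 800 → 640 → 500 → 400 → 320 → 250 → 200 → 160 → 125 → 100 → 80 — 4 stops dropped (darker).
Net change so far: 6 stops darker. Offset with the shutter speed: 1/1600 → 1/1250 → 1/1000 → 1/800 → 1/640 → 1/500 → 1/400 → 1/320 → 1/250 → 1/200 → 1/160 → 1/125 → 1/100 → 1/80 → 1/60 → 1/50 → 1/40 → 1/30 → 1/25.

1/25s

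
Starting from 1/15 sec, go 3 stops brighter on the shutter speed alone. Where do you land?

Shutter speed: 1/15 → 1/8 → 1/4 → 1/2 — 3 stops slower (brighter).

1/2s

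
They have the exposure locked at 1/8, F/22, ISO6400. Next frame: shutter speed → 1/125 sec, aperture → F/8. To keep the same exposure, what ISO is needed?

Shutter speed: 1/8 → 1/15 → 1/30 → 1/60 → 1/125 — 4 stops shorter (darker).
Aperture: f/22 → f/16 → f/11 → f/8 — 3 stops wider (brighter).
Net change so far: 1 stop darker. Offset with the ISO: 6400 → 12800.

ISO 12800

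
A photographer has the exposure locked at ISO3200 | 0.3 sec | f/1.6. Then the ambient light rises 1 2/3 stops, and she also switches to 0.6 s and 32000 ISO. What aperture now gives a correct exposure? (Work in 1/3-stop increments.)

Scene light: 1 2/3 stops brighter.
Shutter speed: 0.3 → 0.4 → 0.5 → 0.6 — 1 stop longer (brighter).
ISO: 3200 → 4000 → 5000 → 6400 → 8000 → 10000 → 12800 → 16000 → 20000 → 25600 → 32000 — 3 1/3 stops higher (brighter).
Net so far: 6 stops brighter. Aperture: f/1.6 → f/1.8 → f/2 → f/2.2 → f/2.5 → f/2.8 → f/3.2 → f/3.5 → f/4 → f/4.5 → f/5 → f/5.6 → f/6.3 → f/7.1 → f/8 → f/9 → f/10 → f/11 → f/13.

f/13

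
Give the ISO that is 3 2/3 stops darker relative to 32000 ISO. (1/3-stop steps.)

ISO: 32000 → 25600 → 20000 → 16000 → 12800 → 10000 → 8000 → 6400 → 5000 → 4000 → 3200 → 2500 — 3 2/3 stops dropped (darker).

ISO 2500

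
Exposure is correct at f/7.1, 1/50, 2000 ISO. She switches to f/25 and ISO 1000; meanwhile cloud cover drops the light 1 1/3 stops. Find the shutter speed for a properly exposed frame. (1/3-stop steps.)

Scene light: 1 1/3 stops darker.
Aperture: f/7.1 → f/8 → f/9 → f/10 → f/11 → f/13 → f/14 → f/16 → f/18 → f/20 → f/22 → f/25 — 3 2/3 stops narrower (darker).
ISO: 2000 → 1600 → 1250 → 1000 — 1 stop lower (darker).
Net so far: 6 stops darker. Shutter speed: 1/50 → 1/40 → 1/30 → 1/25 → 1/20 → 1/15 → 1/13 → 1/10 → 1/8 → 1/6 → 1/5 → 1/4 → 0.3 → 0.4 → 0.5 → 0.6 → 0.8 → 1 → 1.3.

1.3 s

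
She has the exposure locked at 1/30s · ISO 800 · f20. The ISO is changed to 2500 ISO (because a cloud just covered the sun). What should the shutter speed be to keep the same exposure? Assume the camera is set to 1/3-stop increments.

1/100s

ISO: 800 → 1000 → 1250 → 1600 → 2000 → 2500 — 1 2/3 stops raised (brighter).
Need 1 2/3 stops darker from the shutter speed: 1/30 → 1/40 → 1/50 → 1/60 → 1/80 → 1/100.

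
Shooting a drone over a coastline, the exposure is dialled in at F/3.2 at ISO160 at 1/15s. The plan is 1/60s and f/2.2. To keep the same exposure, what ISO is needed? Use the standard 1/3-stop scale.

Shutter speed: 1/15 → 1/20 → 1/25 → 1/30 → 1/40 → 1/50 → 1/60 — 2 stops faster (darker).
Aperture: f/3.2 → f/2.8 → f/2.5 → f/2.2 — 1 stop larger aperture (brighter).
Net change so far: 1 stop darker. Offset with the ISO: 160 → 200 → 250 → 320.

ISO 320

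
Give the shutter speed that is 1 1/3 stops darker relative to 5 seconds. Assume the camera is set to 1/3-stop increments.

Shutter speed: 5 → 4 → 3.2 → 2.5 → 2 — 1 1/3 stops faster (darker).

2 s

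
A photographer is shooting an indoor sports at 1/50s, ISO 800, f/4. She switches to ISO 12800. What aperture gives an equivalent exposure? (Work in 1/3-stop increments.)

ISO: 800 → 1000 → 1250 → 1600 → 2000 → 2500 → 3200 → 4000 → 5000 → 6400 → 8000 → 10000 → 12800 — 4 stops raised (brighter).
Need 4 stops darker from the aperture: f/4 → f/4.5 → f/5 → f/5.6 → f/6.3 → f/7.1 → f/8 → f/9 → f/10 → f/11 → f/13 → f/14 → f/16.

f/16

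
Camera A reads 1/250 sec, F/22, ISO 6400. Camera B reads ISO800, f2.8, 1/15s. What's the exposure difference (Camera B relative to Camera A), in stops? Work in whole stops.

7 stops brighter

Aperture: f/22 → f/16 → f/11 → f/8 → f/5.6 → f/4 → f/2.8 — 6 stops wider (brighter).
Shutter speed: 1/250 → 1/125 → 1/60 → 1/30 → 1/15 — 4 stops slower (brighter).
ISO: 6400 → 3200 → 1600 → 800 — 3 stops dropped (darker).
Net: +6 +4 −3 = +7 stops.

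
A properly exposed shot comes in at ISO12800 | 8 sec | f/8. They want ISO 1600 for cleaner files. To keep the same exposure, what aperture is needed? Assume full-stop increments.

f/2.8

ISO: 12800 → 6400 → 3200 → 1600 — 3 stops dropped (darker).
Need 3 stops brighter from the aperture: f/8 → f/5.6 → f/4 → f/2.8.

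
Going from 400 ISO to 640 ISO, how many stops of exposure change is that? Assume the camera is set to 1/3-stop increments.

2/3 stop

400 → 500 → 640 — count the steps: 2 third-stops = 2/3 stop.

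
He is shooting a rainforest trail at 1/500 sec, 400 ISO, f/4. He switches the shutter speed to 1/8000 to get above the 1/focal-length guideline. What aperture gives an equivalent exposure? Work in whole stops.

Shutter speed: 1/500 → 1/1000 → 1/2000 → 1/4000 → 1/8000 — 4 stops faster (darker).
Need 4 stops brighter from the aperture: f/4 → f/2.8 → f/2 → f/1.4 → f/1.0.

f/1.0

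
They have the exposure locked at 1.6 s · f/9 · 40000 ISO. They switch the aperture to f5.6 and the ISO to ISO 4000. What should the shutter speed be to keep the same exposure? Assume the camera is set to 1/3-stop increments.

6 s

Aperture: f/9 → f/8 → f/7.1 → f/6.3 → f/5.6 — 1 1/3 stops larger aperture (brighter).
ISO: 40000 → 32000 → 25600 → 20000 → 16000 → 12800 → 10000 → 8000 → 6400 → 5000 → 4000 — 3 1/3 stops lower (darker).
Net change so far: 2 stops darker. Offset with the shutter speed: 1.6 → 2 → 2.5 → 3.2 → 4 → 5 → 6.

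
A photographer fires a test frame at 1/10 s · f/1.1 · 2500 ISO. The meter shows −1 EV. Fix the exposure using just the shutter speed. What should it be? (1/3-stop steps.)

1/5s

Underexposed by 1 stop → need 1 stop brighter.
Shutter speed: 1/10 → 1/8 → 1/6 → 1/5.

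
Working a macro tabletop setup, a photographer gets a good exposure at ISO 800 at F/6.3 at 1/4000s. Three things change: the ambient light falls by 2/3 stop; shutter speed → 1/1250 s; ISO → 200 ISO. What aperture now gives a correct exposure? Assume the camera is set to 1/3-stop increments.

f/4.5

Scene light: 2/3 stop darker.
Shutter speed: 1/4000 → 1/3200 → 1/2500 → 1/2000 → 1/1600 → 1/1250 — 1 2/3 stops longer (brighter).
ISO: 800 → 640 → 500 → 400 → 320 → 250 → 200 — 2 stops lower (darker).
Net so far: 1 stop darker. Aperture: f/6.3 → f/5.6 → f/5 → f/4.5.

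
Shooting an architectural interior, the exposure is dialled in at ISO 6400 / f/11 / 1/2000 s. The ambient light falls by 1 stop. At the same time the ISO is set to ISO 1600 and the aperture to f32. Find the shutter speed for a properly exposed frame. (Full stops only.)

1/30s

Scene light: 1 stop darker.
ISO: 6400 → 3200 → 1600 — 2 stops dropped (darker).
Aperture: f/11 → f/16 → f/22 → f/32 — 3 stops smaller aperture (darker).
Net so far: 6 stops darker. Shutter speed: 1/2000 → 1/1000 → 1/500 → 1/250 → 1/125 → 1/60 → 1/30.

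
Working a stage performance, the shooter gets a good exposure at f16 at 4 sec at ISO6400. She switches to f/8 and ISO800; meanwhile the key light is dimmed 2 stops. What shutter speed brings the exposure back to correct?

Scene light: 2 stops darker.
Aperture: f/16 → f/11 → f/8 — 2 stops wider (brighter).
ISO: 6400 → 3200 → 1600 → 800 — 3 stops dropped (darker).
Net so far: 3 stops darker. Shutter speed: 4 → 8 → 15 → 30.

30 s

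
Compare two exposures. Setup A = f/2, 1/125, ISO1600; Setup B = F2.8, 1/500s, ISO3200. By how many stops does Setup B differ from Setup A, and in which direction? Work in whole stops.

Aperture: f/2 → f/2.8 — 1 stop narrower (darker).
Shutter speed: 1/125 → 1/250 → 1/500 — 2 stops shorter (darker).
ISO: 1600 → 3200 — 1 stop higher (brighter).
Net: −1 −2 +1 = −2 stops.

2 stops darker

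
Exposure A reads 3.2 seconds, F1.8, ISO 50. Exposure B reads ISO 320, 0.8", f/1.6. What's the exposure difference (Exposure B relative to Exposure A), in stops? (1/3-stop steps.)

Aperture: f/1.8 → f/1.6 — 1/3 stop larger aperture (brighter).
Shutter speed: 3.2 → 2.5 → 2 → 1.6 → 1.3 → 1 → 0.8 — 2 stops shorter (darker).
ISO: 50 → 64 → 80 → 100 → 125 → 160 → 200 → 250 → 320 — 2 2/3 stops higher (brighter).
Net: +1/3 −2 +2 2/3 = +1 stop.

1 stop brighter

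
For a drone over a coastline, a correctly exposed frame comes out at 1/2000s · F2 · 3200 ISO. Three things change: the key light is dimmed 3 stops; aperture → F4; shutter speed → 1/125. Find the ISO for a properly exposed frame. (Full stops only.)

ISO 6400

Scene light: 3 stops darker.
Aperture: f/2 → f/2.8 → f/4 — 2 stops stopped down (darker).
Shutter speed: 1/2000 → 1/1000 → 1/500 → 1/250 → 1/125 — 4 stops longer (brighter).
Net so far: 1 stop darker. ISO: 3200 → 6400.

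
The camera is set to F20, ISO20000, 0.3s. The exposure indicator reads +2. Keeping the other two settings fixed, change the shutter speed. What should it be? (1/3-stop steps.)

Overexposed by 2 stops → need 2 stops darker.
Shutter speed: 0.3 → 1/4 → 1/5 → 1/6 → 1/8 → 1/10 → 1/13.

1/13s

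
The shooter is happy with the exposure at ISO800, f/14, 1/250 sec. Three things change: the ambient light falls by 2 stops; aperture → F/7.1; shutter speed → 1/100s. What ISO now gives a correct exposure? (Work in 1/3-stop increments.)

Scene light: 2 stops darker.
Aperture: f/14 → f/13 → f/11 → f/10 → f/9 → f/8 → f/7.1 — 2 stops wider (brighter).
Shutter speed: 1/250 → 1/200 → 1/160 → 1/125 → 1/100 — 1 1/3 stops longer (brighter).
Net so far: 1 1/3 stops brighter. ISO: 800 → 640 → 500 → 400 → 320.

ISO 320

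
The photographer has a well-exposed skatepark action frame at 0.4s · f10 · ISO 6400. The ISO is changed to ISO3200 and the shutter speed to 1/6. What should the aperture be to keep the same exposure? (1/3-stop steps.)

f/4.5

ISO: 6400 → 5000 → 4000 → 3200 — 1 stop dropped (darker).
Shutter speed: 0.4 → 0.3 → 1/4 → 1/5 → 1/6 — 1 1/3 stops shorter (darker).
Net change so far: 2 1/3 stops darker. Offset with the aperture: f/10 → f/9 → f/8 → f/7.1 → f/6.3 → f/5.6 → f/5 → f/4.5.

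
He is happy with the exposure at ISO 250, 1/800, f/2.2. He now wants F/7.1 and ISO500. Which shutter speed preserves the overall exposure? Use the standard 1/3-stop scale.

1/160s

Aperture: f/2.2 → f/2.5 → f/2.8 → f/3.2 → f/3.5 → f/4 → f/4.5 → f/5 → f/5.6 → f/6.3 → f/7.1 — 3 1/3 stops stopped down (darker).
ISO: 250 → 320 → 400 → 500 — 1 stop higher (brighter).
Net change so far: 2 1/3 stops darker. Offset with the shutter speed: 1/800 → 1/640 → 1/500 → 1/400 → 1/320 → 1/250 → 1/200 → 1/160.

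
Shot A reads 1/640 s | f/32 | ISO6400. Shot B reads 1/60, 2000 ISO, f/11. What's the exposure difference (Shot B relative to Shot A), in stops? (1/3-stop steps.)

4 2/3 stops brighter

Aperture: f/32 → f/29 → f/25 → f/22 → f/20 → f/18 → f/16 → f/14 → f/13 → f/11 — 3 stops wider (brighter).
Shutter speed: 1/640 → 1/500 → 1/400 → 1/320 → 1/250 → 1/200 → 1/160 → 1/125 → 1/100 → 1/80 → 1/60 — 3 1/3 stops longer (brighter).
ISO: 6400 → 5000 → 4000 → 3200 → 2500 → 2000 — 1 2/3 stops lower (darker).
Net: +3 +3 1/3 −1 2/3 = +4 2/3 stops.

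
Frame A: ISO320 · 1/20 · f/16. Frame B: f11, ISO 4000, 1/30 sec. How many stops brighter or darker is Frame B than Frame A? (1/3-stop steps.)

Aperture: f/16 → f/14 → f/13 → f/11 — 1 stop opened up (brighter).
Shutter speed: 1/20 → 1/25 → 1/30 — 2/3 stop faster (darker).
ISO: 320 → 400 → 500 → 640 → 800 → 1000 → 1250 → 1600 → 2000 → 2500 → 3200 → 4000 — 3 2/3 stops raised (brighter).
Net: +1 −2/3 +3 2/3 = +4 stops.

4 stops brighter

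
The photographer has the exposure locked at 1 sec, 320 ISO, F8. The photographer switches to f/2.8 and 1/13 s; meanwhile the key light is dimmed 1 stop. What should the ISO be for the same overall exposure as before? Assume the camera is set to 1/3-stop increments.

Scene light: 1 stop darker.
Aperture: f/8 → f/7.1 → f/6.3 → f/5.6 → f/5 → f/4.5 → f/4 → f/3.5 → f/3.2 → f/2.8 — 3 stops larger aperture (brighter).
Shutter speed: 1 → 0.8 → 0.6 → 0.5 → 0.4 → 0.3 → 1/4 → 1/5 → 1/6 → 1/8 → 1/10 → 1/13 — 3 2/3 stops shorter (darker).
Net so far: 1 2/3 stops darker. ISO: 320 → 400 → 500 → 640 → 800 → 1000.

ISO 1000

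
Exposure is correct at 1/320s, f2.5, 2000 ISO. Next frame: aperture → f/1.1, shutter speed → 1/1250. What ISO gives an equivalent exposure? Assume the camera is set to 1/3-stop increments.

Aperture: f/2.5 → f/2.2 → f/2 → f/1.8 → f/1.6 → f/1.4 → f/1.2 → f/1.1 — 2 1/3 stops wider (brighter).
Shutter speed: 1/320 → 1/400 → 1/500 → 1/640 → 1/800 → 1/1000 → 1/1250 — 2 stops shorter (darker).
Net change so far: 1/3 stop brighter. Offset with the ISO: 2000 → 1600.

ISO 1600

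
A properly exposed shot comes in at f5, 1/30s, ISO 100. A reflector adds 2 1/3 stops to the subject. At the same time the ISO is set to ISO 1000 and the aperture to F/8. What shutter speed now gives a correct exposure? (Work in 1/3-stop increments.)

1/640s

Scene light: 2 1/3 stops brighter.
ISO: 100 → 125 → 160 → 200 → 250 → 320 → 400 → 500 → 640 → 800 → 1000 — 3 1/3 stops higher (brighter).
Aperture: f/5 → f/5.6 → f/6.3 → f/7.1 → f/8 — 1 1/3 stops smaller aperture (darker).
Net so far: 4 1/3 stops brighter. Shutter speed: 1/30 → 1/40 → 1/50 → 1/60 → 1/80 → 1/100 → 1/125 → 1/160 → 1/200 → 1/250 → 1/320 → 1/400 → 1/500 → 1/640.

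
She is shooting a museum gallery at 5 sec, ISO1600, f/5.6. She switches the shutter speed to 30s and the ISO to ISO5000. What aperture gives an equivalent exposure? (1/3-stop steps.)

Shutter speed: 5 → 6 → 8 → 10 → 13 → 15 → 20 → 25 → 30 — 2 2/3 stops slower (brighter).
ISO: 1600 → 2000 → 2500 → 3200 → 4000 → 5000 — 1 2/3 stops raised (brighter).
Net change so far: 4 1/3 stops brighter. Offset with the aperture: f/5.6 → f/6.3 → f/7.1 → f/8 → f/9 → f/10 → f/11 → f/13 → f/14 → f/16 → f/18 → f/20 → f/22 → f/25.

f/25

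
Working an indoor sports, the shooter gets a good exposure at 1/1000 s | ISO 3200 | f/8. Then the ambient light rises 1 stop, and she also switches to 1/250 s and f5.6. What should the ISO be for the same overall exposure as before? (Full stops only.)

ISO 200

Scene light: 1 stop brighter.
Shutter speed: 1/1000 → 1/500 → 1/250 — 2 stops slower (brighter).
Aperture: f/8 → f/5.6 — 1 stop wider (brighter).
Net so far: 4 stops brighter. ISO: 3200 → 1600 → 800 → 400 → 200.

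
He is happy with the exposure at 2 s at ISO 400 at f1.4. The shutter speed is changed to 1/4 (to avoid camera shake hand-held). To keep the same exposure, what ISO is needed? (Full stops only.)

ISO 3200

Shutter speed: 2 → 1 → 1/2 → 1/4 — 3 stops faster (darker).
Need 3 stops brighter from the ISO: 400 → 800 → 1600 → 3200.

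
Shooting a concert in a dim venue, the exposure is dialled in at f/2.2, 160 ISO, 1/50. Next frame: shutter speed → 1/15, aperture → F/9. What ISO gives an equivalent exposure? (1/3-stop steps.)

ISO 800

Shutter speed: 1/50 → 1/40 → 1/30 → 1/25 → 1/20 → 1/15 — 1 2/3 stops longer (brighter).
Aperture: f/2.2 → f/2.5 → f/2.8 → f/3.2 → f/3.5 → f/4 → f/4.5 → f/5 → f/5.6 → f/6.3 → f/7.1 → f/8 → f/9 — 4 stops smaller aperture (darker).
Net change so far: 2 1/3 stops darker. Offset with the ISO: 160 → 200 → 250 → 320 → 400 → 500 → 640 → 800.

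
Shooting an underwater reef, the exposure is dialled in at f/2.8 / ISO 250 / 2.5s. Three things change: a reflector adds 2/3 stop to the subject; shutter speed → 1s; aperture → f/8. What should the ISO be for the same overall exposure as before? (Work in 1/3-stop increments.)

ISO 3200

Scene light: 2/3 stop brighter.
Shutter speed: 2.5 → 2 → 1.6 → 1.3 → 1 — 1 1/3 stops faster (darker).
Aperture: f/2.8 → f/3.2 → f/3.5 → f/4 → f/4.5 → f/5 → f/5.6 → f/6.3 → f/7.1 → f/8 — 3 stops narrower (darker).
Net so far: 3 2/3 stops darker. ISO: 250 → 320 → 400 → 500 → 640 → 800 → 1000 → 1250 → 1600 → 2000 → 2500 → 3200.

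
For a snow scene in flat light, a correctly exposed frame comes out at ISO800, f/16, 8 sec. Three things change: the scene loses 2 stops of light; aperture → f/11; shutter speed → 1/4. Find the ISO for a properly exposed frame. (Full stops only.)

Scene light: 2 stops darker.
Aperture: f/16 → f/11 — 1 stop opened up (brighter).
Shutter speed: 8 → 4 → 2 → 1 → 1/2 → 1/4 — 5 stops shorter (darker).
Net so far: 6 stops darker. ISO: 800 → 1600 → 3200 → 6400 → 12800 → 25600 → 51200.

ISO 51200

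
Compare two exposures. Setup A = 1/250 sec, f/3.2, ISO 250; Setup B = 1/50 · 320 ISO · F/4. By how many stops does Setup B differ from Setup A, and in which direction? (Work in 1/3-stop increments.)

2 stops brighter

Aperture: f/3.2 → f/3.5 → f/4 — 2/3 stop stopped down (darker).
Shutter speed: 1/250 → 1/200 → 1/160 → 1/125 → 1/100 → 1/80 → 1/60 → 1/50 — 2 1/3 stops slower (brighter).
ISO: 250 → 320 — 1/3 stop higher (brighter).
Net: −2/3 +2 1/3 +1/3 = +2 stops.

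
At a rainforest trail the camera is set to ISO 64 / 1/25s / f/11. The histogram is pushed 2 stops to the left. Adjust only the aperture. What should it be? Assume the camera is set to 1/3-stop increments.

f/5.6

Underexposed by 2 stops → need 2 stops brighter.
Aperture: f/11 → f/10 → f/9 → f/8 → f/7.1 → f/6.3 → f/5.6.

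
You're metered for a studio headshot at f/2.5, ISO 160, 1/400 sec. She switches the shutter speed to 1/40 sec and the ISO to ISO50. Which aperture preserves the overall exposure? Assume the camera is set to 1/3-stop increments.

f/4.5

Shutter speed: 1/400 → 1/320 → 1/250 → 1/200 → 1/160 → 1/125 → 1/100 → 1/80 → 1/60 → 1/50 → 1/40 — 3 1/3 stops longer (brighter).
ISO: 160 → 125 → 100 → 80 → 64 → 50 — 1 2/3 stops dropped (darker).
Net change so far: 1 2/3 stops brighter. Offset with the aperture: f/2.5 → f/2.8 → f/3.2 → f/3.5 → f/4 → f/4.5.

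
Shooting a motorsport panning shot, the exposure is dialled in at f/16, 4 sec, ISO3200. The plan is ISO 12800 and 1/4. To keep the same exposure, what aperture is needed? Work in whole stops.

f/8

ISO: 3200 → 6400 → 12800 — 2 stops raised (brighter).
Shutter speed: 4 → 2 → 1 → 1/2 → 1/4 — 4 stops shorter (darker).
Net change so far: 2 stops darker. Offset with the aperture: f/16 → f/11 → f/8.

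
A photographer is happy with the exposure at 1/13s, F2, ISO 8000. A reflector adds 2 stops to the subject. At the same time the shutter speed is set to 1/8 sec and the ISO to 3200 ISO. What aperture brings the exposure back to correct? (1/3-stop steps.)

f/3.2

Scene light: 2 stops brighter.
Shutter speed: 1/13 → 1/10 → 1/8 — 2/3 stop longer (brighter).
ISO: 8000 → 6400 → 5000 → 4000 → 3200 — 1 1/3 stops lower (darker).
Net so far: 1 1/3 stops brighter. Aperture: f/2 → f/2.2 → f/2.5 → f/2.8 → f/3.2.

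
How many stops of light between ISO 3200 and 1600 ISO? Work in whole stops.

1 stop

3200 → 1600 — count the steps: 1 stop.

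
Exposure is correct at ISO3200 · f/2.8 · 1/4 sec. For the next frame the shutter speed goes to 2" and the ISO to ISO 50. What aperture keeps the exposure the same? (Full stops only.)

f/1.0

Shutter speed: 1/4 → 1/2 → 1 → 2 — 3 stops longer (brighter).
ISO: 3200 → 1600 → 800 → 400 → 200 → 100 → 50 — 6 stops dropped (darker).
Net change so far: 3 stops darker. Offset with the aperture: f/2.8 → f/2 → f/1.4 → f/1.0.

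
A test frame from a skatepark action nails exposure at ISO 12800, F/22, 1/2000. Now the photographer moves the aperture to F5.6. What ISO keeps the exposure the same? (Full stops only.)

Aperture: f/22 → f/16 → f/11 → f/8 → f/5.6 — 4 stops larger aperture (brighter).
Need 4 stops darker from the ISO: 12800 → 6400 → 3200 → 1600 → 800.

ISO 800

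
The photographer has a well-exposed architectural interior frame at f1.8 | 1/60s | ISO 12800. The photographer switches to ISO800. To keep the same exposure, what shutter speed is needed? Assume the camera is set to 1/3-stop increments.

ISO: 12800 → 10000 → 8000 → 6400 → 5000 → 4000 → 3200 → 2500 → 2000 → 1600 → 1250 → 1000 → 800 — 4 stops lower (darker).
Need 4 stops brighter from the shutter speed: 1/60 → 1/50 → 1/40 → 1/30 → 1/25 → 1/20 → 1/15 → 1/13 → 1/10 → 1/8 → 1/6 → 1/5 → 1/4.

1/4s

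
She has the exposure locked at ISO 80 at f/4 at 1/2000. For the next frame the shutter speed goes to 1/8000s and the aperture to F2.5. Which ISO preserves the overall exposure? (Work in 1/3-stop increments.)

Shutter speed: 1/2000 → 1/2500 → 1/3200 → 1/4000 → 1/5000 → 1/6400 → 1/8000 — 2 stops shorter (darker).
Aperture: f/4 → f/3.5 → f/3.2 → f/2.8 → f/2.5 — 1 1/3 stops wider (brighter).
Net change so far: 2/3 stop darker. Offset with the ISO: 80 → 100 → 125.

ISO 125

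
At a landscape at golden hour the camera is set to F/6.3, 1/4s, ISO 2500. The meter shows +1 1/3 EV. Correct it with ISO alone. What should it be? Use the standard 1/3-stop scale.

Overexposed by 1 1/3 stops → need 1 1/3 stops darker.
ISO: 2500 → 2000 → 1600 → 1250 → 1000.

ISO 1000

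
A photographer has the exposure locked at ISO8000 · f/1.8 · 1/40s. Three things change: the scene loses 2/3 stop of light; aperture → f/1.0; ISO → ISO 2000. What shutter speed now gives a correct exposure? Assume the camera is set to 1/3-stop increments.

1/20s

Scene light: 2/3 stop darker.
Aperture: f/1.8 → f/1.6 → f/1.4 → f/1.2 → f/1.1 → f/1.0 — 1 2/3 stops larger aperture (brighter).
ISO: 8000 → 6400 → 5000 → 4000 → 3200 → 2500 → 2000 — 2 stops lower (darker).
Net so far: 1 stop darker. Shutter speed: 1/40 → 1/30 → 1/25 → 1/20.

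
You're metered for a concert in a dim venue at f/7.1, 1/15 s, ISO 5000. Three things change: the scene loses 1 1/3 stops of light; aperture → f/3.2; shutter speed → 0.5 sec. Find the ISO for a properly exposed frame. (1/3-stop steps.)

Scene light: 1 1/3 stops darker.
Aperture: f/7.1 → f/6.3 → f/5.6 → f/5 → f/4.5 → f/4 → f/3.5 → f/3.2 — 2 1/3 stops wider (brighter).
Shutter speed: 1/15 → 1/13 → 1/10 → 1/8 → 1/6 → 1/5 → 1/4 → 0.3 → 0.4 → 0.5 — 3 stops longer (brighter).
Net so far: 4 stops brighter. ISO: 5000 → 4000 → 3200 → 2500 → 2000 → 1600 → 1250 → 1000 → 800 → 640 → 500 → 400 → 320.

ISO 320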